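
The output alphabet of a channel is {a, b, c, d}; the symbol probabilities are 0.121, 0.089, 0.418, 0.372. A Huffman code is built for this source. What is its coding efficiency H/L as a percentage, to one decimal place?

96.9%

Entropy H = −Σ p log₂ p ≈ 1.7360 bits.
Huffman merges: 89/1000+121/1000→21/100; 21/100+93/250→291/500; 209/500+291/500→1. L = 224/125 ≈ 1.7920.
Efficiency = H/L = 1.7360/1.7920 = 96.9%.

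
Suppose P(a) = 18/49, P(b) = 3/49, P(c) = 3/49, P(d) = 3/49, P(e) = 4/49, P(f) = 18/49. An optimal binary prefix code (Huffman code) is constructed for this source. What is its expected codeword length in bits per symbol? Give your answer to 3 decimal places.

2.163 bits/symbol

Repeatedly combine the two least-probable nodes; the expected code length is the sum of the merged weights.
merge 3/49 + 3/49 → 6/49
merge 3/49 + 4/49 → 1/7
merge 6/49 + 1/7 → 13/49
merge 13/49 + 18/49 → 31/49
merge 18/49 + 31/49 → 1
L = 6/49 + 1/7 + 13/49 + 31/49 + 1 = 106/49 ≈ 2.163 bits/symbol.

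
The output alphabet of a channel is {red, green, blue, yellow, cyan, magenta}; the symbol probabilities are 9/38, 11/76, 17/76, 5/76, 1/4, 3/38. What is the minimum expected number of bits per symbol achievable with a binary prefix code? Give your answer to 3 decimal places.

Repeatedly combine the two least-probable nodes; the expected code length is the sum of the merged weights.
merge 5/76 + 3/38 → 11/76
merge 11/76 + 11/76 → 11/38
merge 17/76 + 9/38 → 35/76
merge 1/4 + 11/38 → 41/76
merge 35/76 + 41/76 → 1
L = 11/76 + 11/38 + 35/76 + 41/76 + 1 = 185/76 ≈ 2.434 bits/symbol.

2.434 bits/symbol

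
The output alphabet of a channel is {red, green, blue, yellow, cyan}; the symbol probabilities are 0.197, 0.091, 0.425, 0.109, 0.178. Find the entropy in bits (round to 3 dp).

2.093 bits

H = −Σ pᵢ log₂ pᵢ.
−0.197·log₂(0.197) = 0.4617
−0.091·log₂(0.091) = 0.3147
−0.425·log₂(0.425) = 0.5246
−0.109·log₂(0.109) = 0.3485
−0.178·log₂(0.178) = 0.4432
Sum ≈ 2.0928 → 2.093 bits.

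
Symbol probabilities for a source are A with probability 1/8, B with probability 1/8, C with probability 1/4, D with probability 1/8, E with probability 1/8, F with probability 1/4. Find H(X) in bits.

Each probability is a power of 1/2, so log₂(1/p) is an integer.
H = Σ p·log₂(1/p) = 1/8·3 + 1/8·3 + 1/4·2 + 1/8·3 + 1/8·3 + 1/4·2 = 2.5 bits.

2.5 bits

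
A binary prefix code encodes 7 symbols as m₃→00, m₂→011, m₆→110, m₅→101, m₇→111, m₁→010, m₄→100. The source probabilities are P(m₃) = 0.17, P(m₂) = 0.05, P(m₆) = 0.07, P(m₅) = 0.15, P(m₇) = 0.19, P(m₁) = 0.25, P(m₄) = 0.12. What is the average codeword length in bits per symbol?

L̄ = Σ pᵢ·ℓᵢ = 0.17·2 + 0.05·3 + 0.07·3 + 0.15·3 + 0.19·3 + 0.25·3 + 0.12·3 = 2.83 bits/symbol.

2.83 bits/symbol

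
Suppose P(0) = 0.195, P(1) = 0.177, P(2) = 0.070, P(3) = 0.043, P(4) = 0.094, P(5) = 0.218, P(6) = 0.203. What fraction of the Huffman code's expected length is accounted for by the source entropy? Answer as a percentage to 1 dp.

97.8%

Entropy H = −Σ p log₂ p ≈ 2.6326 bits.
Huffman merges: 43/1000+7/100→113/1000; 47/500+113/1000→207/1000; 177/1000+39/200→93/250; 203/1000+207/1000→41/100; 109/500+93/250→59/100; 41/100+59/100→1. L = 673/250 ≈ 2.6920.
Efficiency = H/L = 2.6326/2.6920 = 97.8%.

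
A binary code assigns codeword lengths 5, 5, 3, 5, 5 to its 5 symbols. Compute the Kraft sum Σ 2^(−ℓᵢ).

With common denominator 2^5 = 32: Σ 2^(−ℓᵢ) = 1/32 + 1/32 + 4/32 + 1/32 + 1/32 = 8/32 = 0.25.

0.25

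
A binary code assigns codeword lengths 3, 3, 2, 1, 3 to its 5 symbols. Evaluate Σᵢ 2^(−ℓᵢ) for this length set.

1.125

With common denominator 2^3 = 8: Σ 2^(−ℓᵢ) = 1/8 + 1/8 + 2/8 + 4/8 + 1/8 = 9/8 = 1.125.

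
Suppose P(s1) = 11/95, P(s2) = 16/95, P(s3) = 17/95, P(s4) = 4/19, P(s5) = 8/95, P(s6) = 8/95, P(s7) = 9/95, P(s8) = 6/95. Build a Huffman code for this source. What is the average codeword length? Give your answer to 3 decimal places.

2.937 bits/symbol

Repeatedly combine the two least-probable nodes; the expected code length is the sum of the merged weights.
merge 6/95 + 8/95 → 14/95
merge 8/95 + 9/95 → 17/95
merge 11/95 + 14/95 → 5/19
merge 16/95 + 17/95 → 33/95
merge 17/95 + 4/19 → 37/95
merge 5/19 + 33/95 → 58/95
merge 37/95 + 58/95 → 1
L = 14/95 + 17/95 + 5/19 + 33/95 + 37/95 + 58/95 + 1 = 279/95 ≈ 2.937 bits/symbol.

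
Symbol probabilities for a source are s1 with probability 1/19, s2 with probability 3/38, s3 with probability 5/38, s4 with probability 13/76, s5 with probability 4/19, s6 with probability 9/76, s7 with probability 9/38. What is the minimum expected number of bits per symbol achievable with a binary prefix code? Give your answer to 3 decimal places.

2.684 bits/symbol

Repeatedly combine the two least-probable nodes; the expected code length is the sum of the merged weights.
merge 1/19 + 3/38 → 5/38
merge 9/76 + 5/38 → 1/4
merge 5/38 + 13/76 → 23/76
merge 4/19 + 9/38 → 17/38
merge 1/4 + 23/76 → 21/38
merge 17/38 + 21/38 → 1
L = 5/38 + 1/4 + 23/76 + 17/38 + 21/38 + 1 = 51/19 ≈ 2.684 bits/symbol.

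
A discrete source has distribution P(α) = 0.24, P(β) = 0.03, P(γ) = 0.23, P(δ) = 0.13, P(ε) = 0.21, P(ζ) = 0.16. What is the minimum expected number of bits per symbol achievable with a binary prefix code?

Repeatedly combine the two least-probable nodes; the expected code length is the sum of the merged weights.
merge 3/100 + 13/100 → 4/25
merge 4/25 + 4/25 → 8/25
merge 21/100 + 23/100 → 11/25
merge 6/25 + 8/25 → 14/25
merge 11/25 + 14/25 → 1
L = 4/25 + 8/25 + 11/25 + 14/25 + 1 = 62/25 = 2.48 bits/symbol.

2.48 bits/symbol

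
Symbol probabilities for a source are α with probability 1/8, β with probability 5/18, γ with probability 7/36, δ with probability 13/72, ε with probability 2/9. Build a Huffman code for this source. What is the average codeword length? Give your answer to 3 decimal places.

Repeatedly combine the two least-probable nodes; the expected code length is the sum of the merged weights.
merge 1/8 + 13/72 → 11/36
merge 7/36 + 2/9 → 5/12
merge 5/18 + 11/36 → 7/12
merge 5/12 + 7/12 → 1
L = 11/36 + 5/12 + 7/12 + 1 = 83/36 ≈ 2.306 bits/symbol.

2.306 bits/symbol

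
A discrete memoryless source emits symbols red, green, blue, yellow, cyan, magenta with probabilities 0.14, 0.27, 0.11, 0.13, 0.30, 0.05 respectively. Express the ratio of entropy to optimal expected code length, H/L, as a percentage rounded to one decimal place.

97.8%

Entropy H = −Σ p log₂ p ≈ 2.3772 bits.
Huffman merges: 1/20+11/100→4/25; 13/100+7/50→27/100; 4/25+27/100→43/100; 27/100+3/10→57/100; 43/100+57/100→1. L = 243/100 ≈ 2.4300.
Efficiency = H/L = 2.3772/2.4300 = 97.8%.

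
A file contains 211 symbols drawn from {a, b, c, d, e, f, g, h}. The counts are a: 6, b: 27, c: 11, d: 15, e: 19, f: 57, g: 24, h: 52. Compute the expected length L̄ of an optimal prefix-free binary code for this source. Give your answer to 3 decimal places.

2.716 bits/symbol

Probabilities are the counts divided by 211.
Repeatedly combine the two least-probable nodes; the expected code length is the sum of the merged weights.
merge 6/211 + 11/211 → 17/211
merge 15/211 + 17/211 → 32/211
merge 19/211 + 24/211 → 43/211
merge 27/211 + 32/211 → 59/211
merge 43/211 + 52/211 → 95/211
merge 57/211 + 59/211 → 116/211
merge 95/211 + 116/211 → 1
L = 17/211 + 32/211 + 43/211 + 59/211 + 95/211 + 116/211 + 1 = 573/211 ≈ 2.716 bits/symbol.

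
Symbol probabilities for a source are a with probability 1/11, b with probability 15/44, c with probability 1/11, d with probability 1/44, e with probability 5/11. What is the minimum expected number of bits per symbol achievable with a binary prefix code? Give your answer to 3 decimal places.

Repeatedly combine the two least-probable nodes; the expected code length is the sum of the merged weights.
merge 1/44 + 1/11 → 5/44
merge 1/11 + 5/44 → 9/44
merge 9/44 + 15/44 → 6/11
merge 5/11 + 6/11 → 1
L = 5/44 + 9/44 + 6/11 + 1 = 41/22 ≈ 1.864 bits/symbol.

1.864 bits/symbol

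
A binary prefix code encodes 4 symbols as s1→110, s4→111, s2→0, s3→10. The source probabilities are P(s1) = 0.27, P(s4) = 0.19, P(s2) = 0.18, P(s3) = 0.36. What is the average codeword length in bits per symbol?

2.28 bits/symbol

L̄ = Σ pᵢ·ℓᵢ = 0.27·3 + 0.19·3 + 0.18·1 + 0.36·2 = 2.28 bits/symbol.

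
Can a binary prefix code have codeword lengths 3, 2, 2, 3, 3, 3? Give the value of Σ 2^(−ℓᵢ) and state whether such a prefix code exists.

With common denominator 2^3 = 8: Σ 2^(−ℓᵢ) = 1/8 + 2/8 + 2/8 + 1/8 + 1/8 + 1/8 = 8/8 = 1.
Kraft's inequality requires Σ ≤ 1; here Σ = 1 ≤ 1, so such a prefix code exists.

1; yes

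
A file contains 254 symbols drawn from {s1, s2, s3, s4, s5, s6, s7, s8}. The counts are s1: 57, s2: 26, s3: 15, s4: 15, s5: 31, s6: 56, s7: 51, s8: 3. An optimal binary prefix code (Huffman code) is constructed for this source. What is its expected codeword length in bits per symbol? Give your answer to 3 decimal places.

Probabilities are the counts divided by 254.
Repeatedly combine the two least-probable nodes; the expected code length is the sum of the merged weights.
merge 3/254 + 15/254 → 9/127
merge 15/254 + 9/127 → 33/254
merge 13/127 + 31/254 → 57/254
merge 33/254 + 51/254 → 42/127
merge 28/127 + 57/254 → 113/254
merge 57/254 + 42/127 → 141/254
merge 113/254 + 141/254 → 1
L = 9/127 + 33/254 + 57/254 + 42/127 + 113/254 + 141/254 + 1 = 350/127 ≈ 2.756 bits/symbol.

2.756 bits/symbol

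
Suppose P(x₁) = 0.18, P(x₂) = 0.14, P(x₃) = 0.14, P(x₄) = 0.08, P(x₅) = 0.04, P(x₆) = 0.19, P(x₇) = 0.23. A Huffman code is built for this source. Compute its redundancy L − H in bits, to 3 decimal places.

0.040 bits

Entropy H = −Σ p log₂ p ≈ 2.6597 bits.
Huffman merges: 1/25+2/25→3/25; 3/25+7/50→13/50; 7/50+9/50→8/25; 19/100+23/100→21/50; 13/50+8/25→29/50; 21/50+29/50→1. L = 27/10 ≈ 2.7000.
L − H = 2.7000 − 2.6597 = 0.040 bits.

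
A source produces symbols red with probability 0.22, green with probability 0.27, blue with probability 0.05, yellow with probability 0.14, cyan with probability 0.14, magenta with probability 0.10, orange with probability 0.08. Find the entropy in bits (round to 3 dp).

H = −Σ pᵢ log₂ pᵢ.
−0.22·log₂(0.22) = 0.4806
−0.27·log₂(0.27) = 0.5100
−0.05·log₂(0.05) = 0.2161
−0.14·log₂(0.14) = 0.3971
−0.14·log₂(0.14) = 0.3971
−0.10·log₂(0.10) = 0.3322
−0.08·log₂(0.08) = 0.2915
Sum ≈ 2.6246 → 2.625 bits.

2.625 bits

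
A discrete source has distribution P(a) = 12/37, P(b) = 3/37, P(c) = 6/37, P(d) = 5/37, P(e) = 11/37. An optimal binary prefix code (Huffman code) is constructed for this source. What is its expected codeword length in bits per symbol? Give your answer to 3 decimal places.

Repeatedly combine the two least-probable nodes; the expected code length is the sum of the merged weights.
merge 3/37 + 5/37 → 8/37
merge 6/37 + 8/37 → 14/37
merge 11/37 + 12/37 → 23/37
merge 14/37 + 23/37 → 1
L = 8/37 + 14/37 + 23/37 + 1 = 82/37 ≈ 2.216 bits/symbol.

2.216 bits/symbol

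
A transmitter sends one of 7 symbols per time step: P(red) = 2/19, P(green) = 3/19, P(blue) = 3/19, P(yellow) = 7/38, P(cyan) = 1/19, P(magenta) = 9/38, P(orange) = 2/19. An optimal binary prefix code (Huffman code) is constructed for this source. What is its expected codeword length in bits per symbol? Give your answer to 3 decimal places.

2.737 bits/symbol

Repeatedly combine the two least-probable nodes; the expected code length is the sum of the merged weights.
merge 1/19 + 2/19 → 3/19
merge 2/19 + 3/19 → 5/19
merge 3/19 + 3/19 → 6/19
merge 7/38 + 9/38 → 8/19
merge 5/19 + 6/19 → 11/19
merge 8/19 + 11/19 → 1
L = 3/19 + 5/19 + 6/19 + 8/19 + 11/19 + 1 = 52/19 ≈ 2.737 bits/symbol.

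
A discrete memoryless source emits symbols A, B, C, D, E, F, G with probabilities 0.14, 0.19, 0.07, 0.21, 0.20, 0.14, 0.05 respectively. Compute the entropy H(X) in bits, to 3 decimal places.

2.671 bits

H = −Σ pᵢ log₂ pᵢ.
−0.14·log₂(0.14) = 0.3971
−0.19·log₂(0.19) = 0.4552
−0.07·log₂(0.07) = 0.2686
−0.21·log₂(0.21) = 0.4728
−0.20·log₂(0.20) = 0.4644
−0.14·log₂(0.14) = 0.3971
−0.05·log₂(0.05) = 0.2161
Sum ≈ 2.6713 → 2.671 bits.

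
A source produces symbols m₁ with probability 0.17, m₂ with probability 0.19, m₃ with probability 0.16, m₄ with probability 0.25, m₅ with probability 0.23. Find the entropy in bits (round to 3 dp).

2.300 bits

H = −Σ pᵢ log₂ pᵢ.
−0.17·log₂(0.17) = 0.4346
−0.19·log₂(0.19) = 0.4552
−0.16·log₂(0.16) = 0.4230
−0.25·log₂(0.25) = 0.5000
−0.23·log₂(0.23) = 0.4877
Sum ≈ 2.3005 → 2.300 bits.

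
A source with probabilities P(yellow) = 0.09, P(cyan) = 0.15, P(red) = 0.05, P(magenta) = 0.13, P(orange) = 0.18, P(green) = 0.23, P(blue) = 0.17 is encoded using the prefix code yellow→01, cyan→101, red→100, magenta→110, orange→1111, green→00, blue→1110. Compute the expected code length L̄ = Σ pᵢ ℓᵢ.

L̄ = Σ pᵢ·ℓᵢ = 0.09·2 + 0.15·3 + 0.05·3 + 0.13·3 + 0.18·4 + 0.23·2 + 0.17·4 = 3.03 bits/symbol.

3.03 bits/symbol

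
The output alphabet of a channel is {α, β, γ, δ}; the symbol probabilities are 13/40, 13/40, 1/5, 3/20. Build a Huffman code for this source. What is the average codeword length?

Repeatedly combine the two least-probable nodes; the expected code length is the sum of the merged weights.
merge 3/20 + 1/5 → 7/20
merge 13/40 + 13/40 → 13/20
merge 7/20 + 13/20 → 1
L = 7/20 + 13/20 + 1 = 2 bits/symbol.

2 bits/symbol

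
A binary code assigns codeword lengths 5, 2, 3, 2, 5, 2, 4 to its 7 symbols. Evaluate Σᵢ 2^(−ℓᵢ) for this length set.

1

With common denominator 2^5 = 32: Σ 2^(−ℓᵢ) = 1/32 + 8/32 + 4/32 + 8/32 + 1/32 + 8/32 + 2/32 = 32/32 = 1.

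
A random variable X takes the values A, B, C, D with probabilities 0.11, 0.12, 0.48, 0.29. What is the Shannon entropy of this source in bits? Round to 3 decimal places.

H = −Σ pᵢ log₂ pᵢ.
−0.11·log₂(0.11) = 0.3503
−0.12·log₂(0.12) = 0.3671
−0.48·log₂(0.48) = 0.5083
−0.29·log₂(0.29) = 0.5179
Sum ≈ 1.7435 → 1.744 bits.

1.744 bits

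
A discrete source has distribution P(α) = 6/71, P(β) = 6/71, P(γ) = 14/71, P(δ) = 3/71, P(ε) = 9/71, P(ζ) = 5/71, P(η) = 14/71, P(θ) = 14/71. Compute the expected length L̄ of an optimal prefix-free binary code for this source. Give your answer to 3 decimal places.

2.887 bits/symbol

Repeatedly combine the two least-probable nodes; the expected code length is the sum of the merged weights.
merge 3/71 + 5/71 → 8/71
merge 6/71 + 6/71 → 12/71
merge 8/71 + 9/71 → 17/71
merge 12/71 + 14/71 → 26/71
merge 14/71 + 14/71 → 28/71
merge 17/71 + 26/71 → 43/71
merge 28/71 + 43/71 → 1
L = 8/71 + 12/71 + 17/71 + 26/71 + 28/71 + 43/71 + 1 = 205/71 ≈ 2.887 bits/symbol.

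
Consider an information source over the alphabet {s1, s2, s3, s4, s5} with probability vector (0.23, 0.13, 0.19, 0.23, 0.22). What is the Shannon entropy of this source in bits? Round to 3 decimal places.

2.294 bits

H = −Σ pᵢ log₂ pᵢ.
−0.23·log₂(0.23) = 0.4877
−0.13·log₂(0.13) = 0.3826
−0.19·log₂(0.19) = 0.4552
−0.23·log₂(0.23) = 0.4877
−0.22·log₂(0.22) = 0.4806
Sum ≈ 2.2938 → 2.294 bits.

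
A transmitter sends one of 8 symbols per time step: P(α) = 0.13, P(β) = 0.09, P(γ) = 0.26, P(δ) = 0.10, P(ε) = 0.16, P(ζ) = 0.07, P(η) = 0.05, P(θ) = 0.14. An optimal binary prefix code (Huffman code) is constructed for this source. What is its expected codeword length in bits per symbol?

2.86 bits/symbol

Repeatedly combine the two least-probable nodes; the expected code length is the sum of the merged weights.
merge 1/20 + 7/100 → 3/25
merge 9/100 + 1/10 → 19/100
merge 3/25 + 13/100 → 1/4
merge 7/50 + 4/25 → 3/10
merge 19/100 + 1/4 → 11/25
merge 13/50 + 3/10 → 14/25
merge 11/25 + 14/25 → 1
L = 3/25 + 19/100 + 1/4 + 3/10 + 11/25 + 14/25 + 1 = 143/50 = 2.86 bits/symbol.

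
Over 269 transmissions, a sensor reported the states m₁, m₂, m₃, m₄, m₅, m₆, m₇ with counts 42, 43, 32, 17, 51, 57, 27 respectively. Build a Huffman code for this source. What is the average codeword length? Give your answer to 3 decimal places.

Probabilities are the counts divided by 269.
Repeatedly combine the two least-probable nodes; the expected code length is the sum of the merged weights.
merge 17/269 + 27/269 → 44/269
merge 32/269 + 42/269 → 74/269
merge 43/269 + 44/269 → 87/269
merge 51/269 + 57/269 → 108/269
merge 74/269 + 87/269 → 161/269
merge 108/269 + 161/269 → 1
L = 44/269 + 74/269 + 87/269 + 108/269 + 161/269 + 1 = 743/269 ≈ 2.762 bits/symbol.

2.762 bits/symbol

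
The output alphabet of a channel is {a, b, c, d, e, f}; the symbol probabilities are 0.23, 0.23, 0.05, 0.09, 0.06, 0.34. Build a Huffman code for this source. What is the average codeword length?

Repeatedly combine the two least-probable nodes; the expected code length is the sum of the merged weights.
merge 1/20 + 3/50 → 11/100
merge 9/100 + 11/100 → 1/5
merge 1/5 + 23/100 → 43/100
merge 23/100 + 17/50 → 57/100
merge 43/100 + 57/100 → 1
L = 11/100 + 1/5 + 43/100 + 57/100 + 1 = 231/100 = 2.31 bits/symbol.

2.31 bits/symbol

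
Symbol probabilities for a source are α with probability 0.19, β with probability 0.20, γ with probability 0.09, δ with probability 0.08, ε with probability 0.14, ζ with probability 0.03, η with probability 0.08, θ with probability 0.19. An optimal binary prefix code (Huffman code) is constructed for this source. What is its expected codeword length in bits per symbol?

Repeatedly combine the two least-probable nodes; the expected code length is the sum of the merged weights.
merge 3/100 + 2/25 → 11/100
merge 2/25 + 9/100 → 17/100
merge 11/100 + 7/50 → 1/4
merge 17/100 + 19/100 → 9/25
merge 19/100 + 1/5 → 39/100
merge 1/4 + 9/25 → 61/100
merge 39/100 + 61/100 → 1
L = 11/100 + 17/100 + 1/4 + 9/25 + 39/100 + 61/100 + 1 = 289/100 = 2.89 bits/symbol.

2.89 bits/symbol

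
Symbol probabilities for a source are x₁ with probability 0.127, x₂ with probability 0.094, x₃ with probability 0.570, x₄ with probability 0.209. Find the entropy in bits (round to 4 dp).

H = −Σ pᵢ log₂ pᵢ.
−0.127·log₂(0.127) = 0.3781
−0.094·log₂(0.094) = 0.3207
−0.570·log₂(0.570) = 0.4623
−0.209·log₂(0.209) = 0.4720
Sum ≈ 1.6330 → 1.6330 bits.

1.6330 bits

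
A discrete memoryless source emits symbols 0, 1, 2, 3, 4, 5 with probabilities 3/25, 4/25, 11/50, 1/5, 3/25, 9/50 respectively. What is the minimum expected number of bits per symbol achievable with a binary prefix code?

2.58 bits/symbol

Repeatedly combine the two least-probable nodes; the expected code length is the sum of the merged weights.
merge 3/25 + 3/25 → 6/25
merge 4/25 + 9/50 → 17/50
merge 1/5 + 11/50 → 21/50
merge 6/25 + 17/50 → 29/50
merge 21/50 + 29/50 → 1
L = 6/25 + 17/50 + 21/50 + 29/50 + 1 = 129/50 = 2.58 bits/symbol.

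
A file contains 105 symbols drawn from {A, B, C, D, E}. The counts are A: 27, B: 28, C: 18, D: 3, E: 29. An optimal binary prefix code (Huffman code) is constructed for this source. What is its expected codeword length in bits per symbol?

2.2 bits/symbol

Probabilities are the counts divided by 105.
Repeatedly combine the two least-probable nodes; the expected code length is the sum of the merged weights.
merge 1/35 + 6/35 → 1/5
merge 1/5 + 9/35 → 16/35
merge 4/15 + 29/105 → 19/35
merge 16/35 + 19/35 → 1
L = 1/5 + 16/35 + 19/35 + 1 = 11/5 = 2.2 bits/symbol.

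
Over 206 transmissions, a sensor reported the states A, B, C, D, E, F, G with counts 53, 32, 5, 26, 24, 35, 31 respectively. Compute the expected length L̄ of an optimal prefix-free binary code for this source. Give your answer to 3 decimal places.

Probabilities are the counts divided by 206.
Repeatedly combine the two least-probable nodes; the expected code length is the sum of the merged weights.
merge 5/206 + 12/103 → 29/206
merge 13/103 + 29/206 → 55/206
merge 31/206 + 16/103 → 63/206
merge 35/206 + 53/206 → 44/103
merge 55/206 + 63/206 → 59/103
merge 44/103 + 59/103 → 1
L = 29/206 + 55/206 + 63/206 + 44/103 + 59/103 + 1 = 559/206 ≈ 2.714 bits/symbol.

2.714 bits/symbol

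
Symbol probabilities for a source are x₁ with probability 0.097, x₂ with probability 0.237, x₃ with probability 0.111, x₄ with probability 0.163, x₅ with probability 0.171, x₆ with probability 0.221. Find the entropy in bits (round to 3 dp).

H = −Σ pᵢ log₂ pᵢ.
−0.097·log₂(0.097) = 0.3265
−0.237·log₂(0.237) = 0.4923
−0.111·log₂(0.111) = 0.3520
−0.163·log₂(0.163) = 0.4266
−0.171·log₂(0.171) = 0.4357
−0.221·log₂(0.221) = 0.4813
Sum ≈ 2.5144 → 2.514 bits.

2.514 bits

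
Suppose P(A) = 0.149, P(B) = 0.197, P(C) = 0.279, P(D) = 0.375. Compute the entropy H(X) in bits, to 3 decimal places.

H = −Σ pᵢ log₂ pᵢ.
−0.149·log₂(0.149) = 0.4092
−0.197·log₂(0.197) = 0.4617
−0.279·log₂(0.279) = 0.5138
−0.375·log₂(0.375) = 0.5306
Sum ≈ 1.9154 → 1.915 bits.

1.915 bits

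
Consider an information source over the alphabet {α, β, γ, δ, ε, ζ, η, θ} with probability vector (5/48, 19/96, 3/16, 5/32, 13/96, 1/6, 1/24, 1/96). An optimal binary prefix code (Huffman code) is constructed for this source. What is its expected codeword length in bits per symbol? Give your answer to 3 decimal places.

2.823 bits/symbol

Repeatedly combine the two least-probable nodes; the expected code length is the sum of the merged weights.
merge 1/96 + 1/24 → 5/96
merge 5/96 + 5/48 → 5/32
merge 13/96 + 5/32 → 7/24
merge 5/32 + 1/6 → 31/96
merge 3/16 + 19/96 → 37/96
merge 7/24 + 31/96 → 59/96
merge 37/96 + 59/96 → 1
L = 5/96 + 5/32 + 7/24 + 31/96 + 37/96 + 59/96 + 1 = 271/96 ≈ 2.823 bits/symbol.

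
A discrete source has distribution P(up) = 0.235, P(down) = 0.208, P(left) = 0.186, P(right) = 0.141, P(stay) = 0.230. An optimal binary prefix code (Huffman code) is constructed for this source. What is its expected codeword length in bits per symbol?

2.327 bits/symbol

Repeatedly combine the two least-probable nodes; the expected code length is the sum of the merged weights.
merge 141/1000 + 93/500 → 327/1000
merge 26/125 + 23/100 → 219/500
merge 47/200 + 327/1000 → 281/500
merge 219/500 + 281/500 → 1
L = 327/1000 + 219/500 + 281/500 + 1 = 2327/1000 = 2.327 bits/symbol.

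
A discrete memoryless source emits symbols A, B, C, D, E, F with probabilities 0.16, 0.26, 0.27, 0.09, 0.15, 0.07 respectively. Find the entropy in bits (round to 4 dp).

2.4301 bits

H = −Σ pᵢ log₂ pᵢ.
−0.16·log₂(0.16) = 0.4230
−0.26·log₂(0.26) = 0.5053
−0.27·log₂(0.27) = 0.5100
−0.09·log₂(0.09) = 0.3127
−0.15·log₂(0.15) = 0.4105
−0.07·log₂(0.07) = 0.2686
Sum ≈ 2.4301 → 2.4301 bits.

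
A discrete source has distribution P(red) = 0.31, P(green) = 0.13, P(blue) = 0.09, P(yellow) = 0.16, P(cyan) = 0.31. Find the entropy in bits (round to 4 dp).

H = −Σ pᵢ log₂ pᵢ.
−0.31·log₂(0.31) = 0.5238
−0.13·log₂(0.13) = 0.3826
−0.09·log₂(0.09) = 0.3127
−0.16·log₂(0.16) = 0.4230
−0.31·log₂(0.31) = 0.5238
Sum ≈ 2.1659 → 2.1659 bits.

2.1659 bits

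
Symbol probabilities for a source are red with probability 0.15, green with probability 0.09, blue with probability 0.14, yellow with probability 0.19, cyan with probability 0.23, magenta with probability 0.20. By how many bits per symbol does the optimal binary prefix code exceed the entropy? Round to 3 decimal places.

Entropy H = −Σ p log₂ p ≈ 2.5276 bits.
Huffman merges: 9/100+7/50→23/100; 3/20+19/100→17/50; 1/5+23/100→43/100; 23/100+17/50→57/100; 43/100+57/100→1. L = 257/100 ≈ 2.5700.
L − H = 2.5700 − 2.5276 = 0.042 bits.

0.042 bits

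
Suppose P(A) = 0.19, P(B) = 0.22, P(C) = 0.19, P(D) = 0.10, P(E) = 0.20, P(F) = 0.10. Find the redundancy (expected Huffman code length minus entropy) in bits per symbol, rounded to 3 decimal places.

0.060 bits

Entropy H = −Σ p log₂ p ≈ 2.5198 bits.
Huffman merges: 1/10+1/10→1/5; 19/100+19/100→19/50; 1/5+1/5→2/5; 11/50+19/50→3/5; 2/5+3/5→1. L = 129/50 ≈ 2.5800.
L − H = 2.5800 − 2.5198 = 0.060 bits.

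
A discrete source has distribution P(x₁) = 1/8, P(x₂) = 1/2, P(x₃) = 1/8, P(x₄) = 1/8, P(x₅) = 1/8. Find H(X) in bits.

2 bits

Each probability is a power of 1/2, so log₂(1/p) is an integer.
H = Σ p·log₂(1/p) = 1/8·3 + 1/2·1 + 1/8·3 + 1/8·3 + 1/8·3 = 2 bits.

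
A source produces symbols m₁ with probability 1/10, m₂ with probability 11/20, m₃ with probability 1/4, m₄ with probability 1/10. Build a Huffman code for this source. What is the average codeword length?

1.65 bits/symbol

Repeatedly combine the two least-probable nodes; the expected code length is the sum of the merged weights.
merge 1/10 + 1/10 → 1/5
merge 1/5 + 1/4 → 9/20
merge 9/20 + 11/20 → 1
L = 1/5 + 9/20 + 1 = 33/20 = 1.65 bits/symbol.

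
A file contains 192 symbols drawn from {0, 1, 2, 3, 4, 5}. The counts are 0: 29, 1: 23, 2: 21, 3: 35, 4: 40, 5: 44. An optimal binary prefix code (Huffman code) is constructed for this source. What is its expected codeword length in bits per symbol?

2.5625 bits/symbol

Probabilities are the counts divided by 192.
Repeatedly combine the two least-probable nodes; the expected code length is the sum of the merged weights.
merge 7/64 + 23/192 → 11/48
merge 29/192 + 35/192 → 1/3
merge 5/24 + 11/48 → 7/16
merge 11/48 + 1/3 → 9/16
merge 7/16 + 9/16 → 1
L = 11/48 + 1/3 + 7/16 + 9/16 + 1 = 41/16 = 2.5625 bits/symbol.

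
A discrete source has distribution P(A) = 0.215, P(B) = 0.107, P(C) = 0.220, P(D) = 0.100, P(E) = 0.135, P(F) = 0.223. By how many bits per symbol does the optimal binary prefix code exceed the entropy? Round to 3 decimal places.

Entropy H = −Σ p log₂ p ≈ 2.5073 bits.
Huffman merges: 1/10+107/1000→207/1000; 27/200+207/1000→171/500; 43/200+11/50→87/200; 223/1000+171/500→113/200; 87/200+113/200→1. L = 2549/1000 ≈ 2.5490.
L − H = 2.5490 − 2.5073 = 0.042 bits.

0.042 bits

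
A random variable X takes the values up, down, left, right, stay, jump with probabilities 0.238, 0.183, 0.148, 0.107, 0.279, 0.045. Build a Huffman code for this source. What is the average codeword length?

2.452 bits/symbol

Repeatedly combine the two least-probable nodes; the expected code length is the sum of the merged weights.
merge 9/200 + 107/1000 → 19/125
merge 37/250 + 19/125 → 3/10
merge 183/1000 + 119/500 → 421/1000
merge 279/1000 + 3/10 → 579/1000
merge 421/1000 + 579/1000 → 1
L = 19/125 + 3/10 + 421/1000 + 579/1000 + 1 = 613/250 = 2.452 bits/symbol.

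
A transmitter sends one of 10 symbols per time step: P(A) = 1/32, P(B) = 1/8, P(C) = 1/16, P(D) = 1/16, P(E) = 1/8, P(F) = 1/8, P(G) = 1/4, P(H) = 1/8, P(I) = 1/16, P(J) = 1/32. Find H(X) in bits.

Each probability is a power of 1/2, so log₂(1/p) is an integer.
H = Σ p·log₂(1/p) = 1/32·5 + 1/8·3 + 1/16·4 + 1/16·4 + 1/8·3 + 1/8·3 + 1/4·2 + 1/8·3 + 1/16·4 + 1/32·5 = 3.0625 bits.

3.0625 bits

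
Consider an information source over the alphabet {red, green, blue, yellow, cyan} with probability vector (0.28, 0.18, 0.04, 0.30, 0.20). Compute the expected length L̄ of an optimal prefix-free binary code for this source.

2.22 bits/symbol

Repeatedly combine the two least-probable nodes; the expected code length is the sum of the merged weights.
merge 1/25 + 9/50 → 11/50
merge 1/5 + 11/50 → 21/50
merge 7/25 + 3/10 → 29/50
merge 21/50 + 29/50 → 1
L = 11/50 + 21/50 + 29/50 + 1 = 111/50 = 2.22 bits/symbol.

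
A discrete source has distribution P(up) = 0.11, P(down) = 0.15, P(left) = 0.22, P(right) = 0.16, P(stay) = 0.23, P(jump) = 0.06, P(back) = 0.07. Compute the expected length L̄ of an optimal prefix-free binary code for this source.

Repeatedly combine the two least-probable nodes; the expected code length is the sum of the merged weights.
merge 3/50 + 7/100 → 13/100
merge 11/100 + 13/100 → 6/25
merge 3/20 + 4/25 → 31/100
merge 11/50 + 23/100 → 9/20
merge 6/25 + 31/100 → 11/20
merge 9/20 + 11/20 → 1
L = 13/100 + 6/25 + 31/100 + 9/20 + 11/20 + 1 = 67/25 = 2.68 bits/symbol.

2.68 bits/symbol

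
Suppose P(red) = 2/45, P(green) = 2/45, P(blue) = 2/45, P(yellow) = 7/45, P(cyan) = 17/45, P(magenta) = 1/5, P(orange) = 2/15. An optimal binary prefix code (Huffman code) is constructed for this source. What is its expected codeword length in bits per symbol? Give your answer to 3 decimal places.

2.467 bits/symbol

Repeatedly combine the two least-probable nodes; the expected code length is the sum of the merged weights.
merge 2/45 + 2/45 → 4/45
merge 2/45 + 4/45 → 2/15
merge 2/15 + 2/15 → 4/15
merge 7/45 + 1/5 → 16/45
merge 4/15 + 16/45 → 28/45
merge 17/45 + 28/45 → 1
L = 4/45 + 2/15 + 4/15 + 16/45 + 28/45 + 1 = 37/15 ≈ 2.467 bits/symbol.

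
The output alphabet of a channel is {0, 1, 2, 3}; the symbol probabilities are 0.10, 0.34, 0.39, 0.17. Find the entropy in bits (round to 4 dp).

H = −Σ pᵢ log₂ pᵢ.
−0.10·log₂(0.10) = 0.3322
−0.34·log₂(0.34) = 0.5292
−0.39·log₂(0.39) = 0.5298
−0.17·log₂(0.17) = 0.4346
Sum ≈ 1.8258 → 1.8258 bits.

1.8258 bits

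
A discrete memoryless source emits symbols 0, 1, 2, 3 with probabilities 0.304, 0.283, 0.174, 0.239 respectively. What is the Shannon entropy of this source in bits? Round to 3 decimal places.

1.970 bits

H = −Σ pᵢ log₂ pᵢ.
−0.304·log₂(0.304) = 0.5222
−0.283·log₂(0.283) = 0.5154
−0.174·log₂(0.174) = 0.4390
−0.239·log₂(0.239) = 0.4935
Sum ≈ 1.9701 → 1.970 bits.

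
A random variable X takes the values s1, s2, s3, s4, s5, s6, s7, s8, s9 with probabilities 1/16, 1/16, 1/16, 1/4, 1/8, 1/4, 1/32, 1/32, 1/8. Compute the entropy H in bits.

2.8125 bits

Each probability is a power of 1/2, so log₂(1/p) is an integer.
H = Σ p·log₂(1/p) = 1/16·4 + 1/16·4 + 1/16·4 + 1/4·2 + 1/8·3 + 1/4·2 + 1/32·5 + 1/32·5 + 1/8·3 = 2.8125 bits.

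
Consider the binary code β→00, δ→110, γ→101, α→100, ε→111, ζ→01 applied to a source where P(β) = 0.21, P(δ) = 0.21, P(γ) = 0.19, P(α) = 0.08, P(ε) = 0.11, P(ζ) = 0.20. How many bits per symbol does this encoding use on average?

2.59 bits/symbol

L̄ = Σ pᵢ·ℓᵢ = 0.21·2 + 0.21·3 + 0.19·3 + 0.08·3 + 0.11·3 + 0.20·2 = 2.59 bits/symbol.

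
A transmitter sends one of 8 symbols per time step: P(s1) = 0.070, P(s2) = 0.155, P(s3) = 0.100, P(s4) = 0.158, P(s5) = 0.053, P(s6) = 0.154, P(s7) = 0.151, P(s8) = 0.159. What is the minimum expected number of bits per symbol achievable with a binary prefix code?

Repeatedly combine the two least-probable nodes; the expected code length is the sum of the merged weights.
merge 53/1000 + 7/100 → 123/1000
merge 1/10 + 123/1000 → 223/1000
merge 151/1000 + 77/500 → 61/200
merge 31/200 + 79/500 → 313/1000
merge 159/1000 + 223/1000 → 191/500
merge 61/200 + 313/1000 → 309/500
merge 191/500 + 309/500 → 1
L = 123/1000 + 223/1000 + 61/200 + 313/1000 + 191/500 + 309/500 + 1 = 741/250 = 2.964 bits/symbol.

2.964 bits/symbol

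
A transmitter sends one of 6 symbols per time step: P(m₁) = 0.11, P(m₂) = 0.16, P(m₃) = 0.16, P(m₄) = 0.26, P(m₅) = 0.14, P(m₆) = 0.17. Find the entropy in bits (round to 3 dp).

2.533 bits

H = −Σ pᵢ log₂ pᵢ.
−0.11·log₂(0.11) = 0.3503
−0.16·log₂(0.16) = 0.4230
−0.16·log₂(0.16) = 0.4230
−0.26·log₂(0.26) = 0.5053
−0.14·log₂(0.14) = 0.3971
−0.17·log₂(0.17) = 0.4346
Sum ≈ 2.5333 → 2.533 bits.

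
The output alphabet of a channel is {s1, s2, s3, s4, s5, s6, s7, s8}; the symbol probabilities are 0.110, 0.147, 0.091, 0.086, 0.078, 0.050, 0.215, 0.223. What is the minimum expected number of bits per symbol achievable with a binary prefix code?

Repeatedly combine the two least-probable nodes; the expected code length is the sum of the merged weights.
merge 1/20 + 39/500 → 16/125
merge 43/500 + 91/1000 → 177/1000
merge 11/100 + 16/125 → 119/500
merge 147/1000 + 177/1000 → 81/250
merge 43/200 + 223/1000 → 219/500
merge 119/500 + 81/250 → 281/500
merge 219/500 + 281/500 → 1
L = 16/125 + 177/1000 + 119/500 + 81/250 + 219/500 + 281/500 + 1 = 2867/1000 = 2.867 bits/symbol.

2.867 bits/symbol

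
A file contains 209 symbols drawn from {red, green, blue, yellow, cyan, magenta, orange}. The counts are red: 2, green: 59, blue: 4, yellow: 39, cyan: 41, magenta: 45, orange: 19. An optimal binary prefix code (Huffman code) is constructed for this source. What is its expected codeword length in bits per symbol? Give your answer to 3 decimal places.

Probabilities are the counts divided by 209.
Repeatedly combine the two least-probable nodes; the expected code length is the sum of the merged weights.
merge 2/209 + 4/209 → 6/209
merge 6/209 + 1/11 → 25/209
merge 25/209 + 39/209 → 64/209
merge 41/209 + 45/209 → 86/209
merge 59/209 + 64/209 → 123/209
merge 86/209 + 123/209 → 1
L = 6/209 + 25/209 + 64/209 + 86/209 + 123/209 + 1 = 27/11 ≈ 2.455 bits/symbol.

2.455 bits/symbol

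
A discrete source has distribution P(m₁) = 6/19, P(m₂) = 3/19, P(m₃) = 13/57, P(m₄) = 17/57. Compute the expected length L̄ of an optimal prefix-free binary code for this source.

Repeatedly combine the two least-probable nodes; the expected code length is the sum of the merged weights.
merge 3/19 + 13/57 → 22/57
merge 17/57 + 6/19 → 35/57
merge 22/57 + 35/57 → 1
L = 22/57 + 35/57 + 1 = 2 bits/symbol.

2 bits/symbol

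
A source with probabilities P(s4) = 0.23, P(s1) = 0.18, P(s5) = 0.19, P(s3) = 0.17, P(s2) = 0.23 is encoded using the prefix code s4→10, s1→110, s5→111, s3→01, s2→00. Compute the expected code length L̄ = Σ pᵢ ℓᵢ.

L̄ = Σ pᵢ·ℓᵢ = 0.23·2 + 0.18·3 + 0.19·3 + 0.17·2 + 0.23·2 = 2.37 bits/symbol.

2.37 bits/symbol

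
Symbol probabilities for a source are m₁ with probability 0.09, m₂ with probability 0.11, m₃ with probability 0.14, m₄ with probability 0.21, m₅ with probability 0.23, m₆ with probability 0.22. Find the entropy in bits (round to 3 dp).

H = −Σ pᵢ log₂ pᵢ.
−0.09·log₂(0.09) = 0.3127
−0.11·log₂(0.11) = 0.3503
−0.14·log₂(0.14) = 0.3971
−0.21·log₂(0.21) = 0.4728
−0.23·log₂(0.23) = 0.4877
−0.22·log₂(0.22) = 0.4806
Sum ≈ 2.5011 → 2.501 bits.

2.501 bits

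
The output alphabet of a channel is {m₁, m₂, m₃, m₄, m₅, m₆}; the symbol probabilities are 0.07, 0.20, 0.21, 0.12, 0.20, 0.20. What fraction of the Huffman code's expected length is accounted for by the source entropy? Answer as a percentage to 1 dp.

Entropy H = −Σ p log₂ p ≈ 2.5016 bits.
Huffman merges: 7/100+3/25→19/100; 19/100+1/5→39/100; 1/5+1/5→2/5; 21/100+39/100→3/5; 2/5+3/5→1. L = 129/50 ≈ 2.5800.
Efficiency = H/L = 2.5016/2.5800 = 97.0%.

97.0%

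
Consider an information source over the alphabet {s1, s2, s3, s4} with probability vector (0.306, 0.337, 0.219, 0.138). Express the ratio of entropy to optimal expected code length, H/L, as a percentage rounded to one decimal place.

96.3%

Entropy H = −Σ p log₂ p ≈ 1.9257 bits.
Huffman merges: 69/500+219/1000→357/1000; 153/500+337/1000→643/1000; 357/1000+643/1000→1. L = 2 ≈ 2.0000.
Efficiency = H/L = 1.9257/2.0000 = 96.3%.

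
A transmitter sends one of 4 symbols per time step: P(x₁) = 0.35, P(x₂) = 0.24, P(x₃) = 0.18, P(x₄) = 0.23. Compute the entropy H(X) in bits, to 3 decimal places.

H = −Σ pᵢ log₂ pᵢ.
−0.35·log₂(0.35) = 0.5301
−0.24·log₂(0.24) = 0.4941
−0.18·log₂(0.18) = 0.4453
−0.23·log₂(0.23) = 0.4877
Sum ≈ 1.9572 → 1.957 bits.

1.957 bits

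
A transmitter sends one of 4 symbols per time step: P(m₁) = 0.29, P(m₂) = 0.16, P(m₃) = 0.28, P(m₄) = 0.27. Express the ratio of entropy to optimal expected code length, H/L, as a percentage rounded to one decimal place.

98.3%

Entropy H = −Σ p log₂ p ≈ 1.9652 bits.
Huffman merges: 4/25+27/100→43/100; 7/25+29/100→57/100; 43/100+57/100→1. L = 2 ≈ 2.0000.
Efficiency = H/L = 1.9652/2.0000 = 98.3%.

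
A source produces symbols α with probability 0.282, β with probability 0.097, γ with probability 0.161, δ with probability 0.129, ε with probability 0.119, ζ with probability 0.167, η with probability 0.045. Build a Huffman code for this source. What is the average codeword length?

Repeatedly combine the two least-probable nodes; the expected code length is the sum of the merged weights.
merge 9/200 + 97/1000 → 71/500
merge 119/1000 + 129/1000 → 31/125
merge 71/500 + 161/1000 → 303/1000
merge 167/1000 + 31/125 → 83/200
merge 141/500 + 303/1000 → 117/200
merge 83/200 + 117/200 → 1
L = 71/500 + 31/125 + 303/1000 + 83/200 + 117/200 + 1 = 2693/1000 = 2.693 bits/symbol.

2.693 bits/symbol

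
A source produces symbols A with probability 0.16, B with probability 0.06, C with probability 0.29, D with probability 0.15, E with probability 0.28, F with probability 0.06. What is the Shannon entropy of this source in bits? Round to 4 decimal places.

2.3528 bits

H = −Σ pᵢ log₂ pᵢ.
−0.16·log₂(0.16) = 0.4230
−0.06·log₂(0.06) = 0.2435
−0.29·log₂(0.29) = 0.5179
−0.15·log₂(0.15) = 0.4105
−0.28·log₂(0.28) = 0.5142
−0.06·log₂(0.06) = 0.2435
Sum ≈ 2.3528 → 2.3528 bits.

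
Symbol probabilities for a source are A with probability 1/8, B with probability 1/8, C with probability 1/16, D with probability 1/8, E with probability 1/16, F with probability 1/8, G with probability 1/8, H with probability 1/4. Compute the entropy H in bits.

Each probability is a power of 1/2, so log₂(1/p) is an integer.
H = Σ p·log₂(1/p) = 1/8·3 + 1/8·3 + 1/16·4 + 1/8·3 + 1/16·4 + 1/8·3 + 1/8·3 + 1/4·2 = 2.875 bits.

2.875 bits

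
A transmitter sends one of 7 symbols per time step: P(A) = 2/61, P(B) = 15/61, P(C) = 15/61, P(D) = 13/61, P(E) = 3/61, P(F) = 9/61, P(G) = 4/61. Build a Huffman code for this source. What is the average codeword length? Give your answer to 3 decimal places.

2.525 bits/symbol

Repeatedly combine the two least-probable nodes; the expected code length is the sum of the merged weights.
merge 2/61 + 3/61 → 5/61
merge 4/61 + 5/61 → 9/61
merge 9/61 + 9/61 → 18/61
merge 13/61 + 15/61 → 28/61
merge 15/61 + 18/61 → 33/61
merge 28/61 + 33/61 → 1
L = 5/61 + 9/61 + 18/61 + 28/61 + 33/61 + 1 = 154/61 ≈ 2.525 bits/symbol.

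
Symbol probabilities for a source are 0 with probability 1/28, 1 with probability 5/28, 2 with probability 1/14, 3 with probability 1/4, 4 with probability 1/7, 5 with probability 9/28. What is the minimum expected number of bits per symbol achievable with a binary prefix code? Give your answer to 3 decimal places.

Repeatedly combine the two least-probable nodes; the expected code length is the sum of the merged weights.
merge 1/28 + 1/14 → 3/28
merge 3/28 + 1/7 → 1/4
merge 5/28 + 1/4 → 3/7
merge 1/4 + 9/28 → 4/7
merge 3/7 + 4/7 → 1
L = 3/28 + 1/4 + 3/7 + 4/7 + 1 = 33/14 ≈ 2.357 bits/symbol.

2.357 bits/symbol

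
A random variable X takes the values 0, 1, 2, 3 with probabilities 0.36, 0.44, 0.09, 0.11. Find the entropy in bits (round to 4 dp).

1.7147 bits

H = −Σ pᵢ log₂ pᵢ.
−0.36·log₂(0.36) = 0.5306
−0.44·log₂(0.44) = 0.5211
−0.09·log₂(0.09) = 0.3127
−0.11·log₂(0.11) = 0.3503
Sum ≈ 1.7147 → 1.7147 bits.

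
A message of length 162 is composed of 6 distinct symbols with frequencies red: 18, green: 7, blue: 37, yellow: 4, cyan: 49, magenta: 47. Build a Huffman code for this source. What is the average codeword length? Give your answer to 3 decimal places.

2.247 bits/symbol

Probabilities are the counts divided by 162.
Repeatedly combine the two least-probable nodes; the expected code length is the sum of the merged weights.
merge 2/81 + 7/162 → 11/162
merge 11/162 + 1/9 → 29/162
merge 29/162 + 37/162 → 11/27
merge 47/162 + 49/162 → 16/27
merge 11/27 + 16/27 → 1
L = 11/162 + 29/162 + 11/27 + 16/27 + 1 = 182/81 ≈ 2.247 bits/symbol.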